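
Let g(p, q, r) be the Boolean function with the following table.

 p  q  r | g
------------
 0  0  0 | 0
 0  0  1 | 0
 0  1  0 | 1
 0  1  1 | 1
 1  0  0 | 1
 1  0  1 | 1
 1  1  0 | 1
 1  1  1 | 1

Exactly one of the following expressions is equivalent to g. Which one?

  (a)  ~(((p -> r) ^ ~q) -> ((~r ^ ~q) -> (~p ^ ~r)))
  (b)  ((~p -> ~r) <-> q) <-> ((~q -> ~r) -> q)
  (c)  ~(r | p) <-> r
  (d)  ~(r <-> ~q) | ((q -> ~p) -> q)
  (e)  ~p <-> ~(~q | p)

(a): at (0,1,1) it gives 0, but g = 1 — eliminated.
(b): at (0,0,0) it gives 1, but g = 0 — eliminated.
(c): at (0,1,0) it gives 0, but g = 1 — eliminated.
(d): at (0,0,0) it gives 1, but g = 0 — eliminated.
That leaves (e). Evaluating it on every row reproduces the table of g exactly.

e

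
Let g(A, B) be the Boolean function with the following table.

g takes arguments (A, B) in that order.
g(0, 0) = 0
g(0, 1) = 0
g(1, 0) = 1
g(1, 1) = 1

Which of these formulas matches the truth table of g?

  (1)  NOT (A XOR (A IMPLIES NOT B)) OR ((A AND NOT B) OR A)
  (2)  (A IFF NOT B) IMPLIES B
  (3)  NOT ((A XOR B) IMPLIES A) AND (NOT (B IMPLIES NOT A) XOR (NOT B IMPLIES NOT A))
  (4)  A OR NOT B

(2): at (0,0) it gives 1, but g = 0 — eliminated.
(3): at (0,1) it gives 1, but g = 0 — eliminated.
(4): at (0,0) it gives 1, but g = 0 — eliminated.
(1) is the remaining candidate, and it agrees with g on all 4 inputs.

1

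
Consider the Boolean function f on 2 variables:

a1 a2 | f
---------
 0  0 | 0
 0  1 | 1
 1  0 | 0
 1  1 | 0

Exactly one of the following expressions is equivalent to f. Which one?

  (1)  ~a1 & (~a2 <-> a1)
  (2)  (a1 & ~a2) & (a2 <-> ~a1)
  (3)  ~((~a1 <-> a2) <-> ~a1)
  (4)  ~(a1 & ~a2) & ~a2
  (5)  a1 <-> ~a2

(2): at (0,1) it gives 0, but f = 1 — eliminated.
(3): at (0,0) it gives 1, but f = 0 — eliminated.
(4): at (0,0) it gives 1, but f = 0 — eliminated.
(5): at (1,0) it gives 1, but f = 0 — eliminated.
That leaves (1). Evaluating it on every row reproduces the table of f exactly.

1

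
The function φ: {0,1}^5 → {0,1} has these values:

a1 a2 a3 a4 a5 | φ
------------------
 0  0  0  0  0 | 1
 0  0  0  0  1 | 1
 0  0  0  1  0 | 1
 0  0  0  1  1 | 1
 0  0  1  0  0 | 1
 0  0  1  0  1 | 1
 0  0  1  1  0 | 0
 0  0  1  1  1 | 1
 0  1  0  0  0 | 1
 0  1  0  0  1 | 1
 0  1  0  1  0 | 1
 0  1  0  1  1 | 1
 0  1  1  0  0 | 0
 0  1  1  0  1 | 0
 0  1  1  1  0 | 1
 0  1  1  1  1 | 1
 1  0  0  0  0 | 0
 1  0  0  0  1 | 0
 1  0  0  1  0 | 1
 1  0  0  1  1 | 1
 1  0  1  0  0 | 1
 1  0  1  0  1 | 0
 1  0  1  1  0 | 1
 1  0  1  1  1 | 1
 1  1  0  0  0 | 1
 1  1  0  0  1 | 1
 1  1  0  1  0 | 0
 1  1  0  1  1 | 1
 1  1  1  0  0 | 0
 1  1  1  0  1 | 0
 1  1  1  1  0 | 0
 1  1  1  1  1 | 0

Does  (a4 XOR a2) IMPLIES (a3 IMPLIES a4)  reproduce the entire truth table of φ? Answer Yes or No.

Check the formula against φ row by row:
  a1=0, a2=0, a3=0, a4=0, a5=0: formula gives 1, φ = 1 ✓
  a1=0, a2=0, a3=0, a4=0, a5=1: formula gives 1, φ = 1 ✓
  a1=0, a2=0, a3=0, a4=1, a5=0: formula gives 1, φ = 1 ✓
  a1=0, a2=0, a3=0, a4=1, a5=1: formula gives 1, φ = 1 ✓
  …
  a1=0, a2=0, a3=1, a4=1, a5=0: formula gives 1, but φ = 0 ✗
Since they disagree at (0,0,1,1,0), the expression is not a correct formula for φ.

No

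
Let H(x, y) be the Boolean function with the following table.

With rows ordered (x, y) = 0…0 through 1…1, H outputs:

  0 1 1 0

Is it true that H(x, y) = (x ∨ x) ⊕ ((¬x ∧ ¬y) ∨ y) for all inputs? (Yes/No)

No

Evaluate (x ∨ x) ⊕ ((¬x ∧ ¬y) ∨ y) on each row and compare to H:
  x=0, y=0: formula gives 1, but H = 0 ✗
Since they disagree at (0,0), the expression is not a correct formula for H.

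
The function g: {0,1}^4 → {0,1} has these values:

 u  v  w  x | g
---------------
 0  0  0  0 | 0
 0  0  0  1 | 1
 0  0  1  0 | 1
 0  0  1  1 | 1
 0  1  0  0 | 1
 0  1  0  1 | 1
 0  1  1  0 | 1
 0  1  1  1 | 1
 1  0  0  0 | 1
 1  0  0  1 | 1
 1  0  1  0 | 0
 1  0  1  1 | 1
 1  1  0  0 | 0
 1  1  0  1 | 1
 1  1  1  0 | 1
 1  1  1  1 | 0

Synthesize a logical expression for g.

g(u, v, w, x) = ~((((((~u & ~v) & ~w) & ~x) | (((u & ~v) & w) & ~x)) | (((u & v) & ~w) & ~x)) | (((u & v) & w) & x))

g is 0 on only 4 rows — (0,0,0,0), (1,0,1,0), (1,1,0,0), (1,1,1,1). Writing each as a minterm (¬u·¬v·¬w·¬x, u·¬v·w·¬x, u·v·¬w·¬x, u·v·w·x) and OR-ing them characterizes exactly where g=0, so g is the negation of that disjunction.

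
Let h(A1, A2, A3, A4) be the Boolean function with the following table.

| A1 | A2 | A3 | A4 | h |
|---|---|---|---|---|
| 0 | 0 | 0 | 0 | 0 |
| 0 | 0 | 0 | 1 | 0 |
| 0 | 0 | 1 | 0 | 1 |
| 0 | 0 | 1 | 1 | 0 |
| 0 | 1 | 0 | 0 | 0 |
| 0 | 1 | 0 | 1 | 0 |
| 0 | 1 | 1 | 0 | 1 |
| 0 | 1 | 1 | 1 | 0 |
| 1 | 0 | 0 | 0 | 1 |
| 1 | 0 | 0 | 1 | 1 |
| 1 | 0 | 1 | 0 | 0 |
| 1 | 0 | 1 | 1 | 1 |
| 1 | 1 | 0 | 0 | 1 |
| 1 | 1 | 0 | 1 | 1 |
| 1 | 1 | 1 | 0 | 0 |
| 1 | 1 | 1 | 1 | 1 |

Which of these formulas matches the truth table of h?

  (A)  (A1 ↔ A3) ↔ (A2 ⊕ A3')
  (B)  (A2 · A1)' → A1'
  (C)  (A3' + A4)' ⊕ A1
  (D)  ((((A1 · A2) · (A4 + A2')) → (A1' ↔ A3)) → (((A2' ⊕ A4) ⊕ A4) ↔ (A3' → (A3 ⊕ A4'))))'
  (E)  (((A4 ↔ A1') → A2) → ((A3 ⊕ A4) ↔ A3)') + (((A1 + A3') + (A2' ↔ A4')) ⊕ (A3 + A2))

C

(A) disagrees with h on (0,0,0,0) (formula → 1, table → 0); rule it out.
(B) disagrees with h on (0,0,0,0) (formula → 1, table → 0); rule it out.
(D) disagrees with h on (0,0,0,1) (formula → 1, table → 0); rule it out.
(E) disagrees with h on (0,0,0,0) (formula → 1, table → 0); rule it out.
Only (C) survives; checking it on all 16 rows confirms it matches h.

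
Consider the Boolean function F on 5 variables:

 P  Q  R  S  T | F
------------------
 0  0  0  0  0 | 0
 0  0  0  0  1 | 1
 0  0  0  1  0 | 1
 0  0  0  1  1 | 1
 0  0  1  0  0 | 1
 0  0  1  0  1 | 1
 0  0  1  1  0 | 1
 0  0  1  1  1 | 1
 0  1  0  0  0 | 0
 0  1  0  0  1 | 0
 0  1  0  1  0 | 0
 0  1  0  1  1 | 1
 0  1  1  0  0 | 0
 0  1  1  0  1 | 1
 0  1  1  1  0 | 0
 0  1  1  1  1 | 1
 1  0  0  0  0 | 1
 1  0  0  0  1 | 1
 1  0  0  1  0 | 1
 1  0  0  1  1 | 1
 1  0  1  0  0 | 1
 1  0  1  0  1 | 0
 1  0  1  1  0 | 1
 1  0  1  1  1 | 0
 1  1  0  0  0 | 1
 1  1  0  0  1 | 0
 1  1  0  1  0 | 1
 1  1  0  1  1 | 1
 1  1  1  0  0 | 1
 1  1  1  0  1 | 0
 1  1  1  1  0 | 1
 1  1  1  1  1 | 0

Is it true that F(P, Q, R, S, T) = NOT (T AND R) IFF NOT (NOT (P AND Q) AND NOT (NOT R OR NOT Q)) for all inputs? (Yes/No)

Check the formula against F row by row:
  P=0, Q=0, R=0, S=0, T=0: formula gives 1, but F = 0 ✗
Row (0,0,0,0,0) is a counterexample, so the formula is not equivalent to F.

No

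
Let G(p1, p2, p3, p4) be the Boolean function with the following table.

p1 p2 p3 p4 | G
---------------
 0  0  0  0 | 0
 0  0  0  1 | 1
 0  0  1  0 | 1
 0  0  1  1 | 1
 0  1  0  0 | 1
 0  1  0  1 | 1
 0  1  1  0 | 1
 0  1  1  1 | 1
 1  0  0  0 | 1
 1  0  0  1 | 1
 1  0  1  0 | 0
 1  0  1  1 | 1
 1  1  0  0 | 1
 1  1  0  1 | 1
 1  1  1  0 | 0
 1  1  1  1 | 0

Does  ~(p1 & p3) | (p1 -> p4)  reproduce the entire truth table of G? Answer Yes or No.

Test each input against both G and the formula:
  p1=0, p2=0, p3=0, p4=0: formula gives 1, but G = 0 ✗
Row (0,0,0,0) is a counterexample, so the formula is not equivalent to G.

No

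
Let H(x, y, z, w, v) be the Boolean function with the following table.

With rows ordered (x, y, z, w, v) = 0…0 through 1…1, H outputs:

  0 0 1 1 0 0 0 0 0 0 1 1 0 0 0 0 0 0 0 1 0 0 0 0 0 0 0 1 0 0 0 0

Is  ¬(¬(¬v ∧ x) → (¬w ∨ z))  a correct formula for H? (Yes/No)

Yes

Test each input against both H and the formula:
  x=0, y=0, z=0, w=0, v=0: formula gives 0, H = 0 ✓
  x=0, y=0, z=0, w=0, v=1: formula gives 0, H = 0 ✓
  x=0, y=0, z=0, w=1, v=0: formula gives 1, H = 1 ✓
  x=0, y=0, z=0, w=1, v=1: formula gives 1, H = 1 ✓
  …and likewise for the remaining 28 rows.
Every row agrees, so the formula is equivalent.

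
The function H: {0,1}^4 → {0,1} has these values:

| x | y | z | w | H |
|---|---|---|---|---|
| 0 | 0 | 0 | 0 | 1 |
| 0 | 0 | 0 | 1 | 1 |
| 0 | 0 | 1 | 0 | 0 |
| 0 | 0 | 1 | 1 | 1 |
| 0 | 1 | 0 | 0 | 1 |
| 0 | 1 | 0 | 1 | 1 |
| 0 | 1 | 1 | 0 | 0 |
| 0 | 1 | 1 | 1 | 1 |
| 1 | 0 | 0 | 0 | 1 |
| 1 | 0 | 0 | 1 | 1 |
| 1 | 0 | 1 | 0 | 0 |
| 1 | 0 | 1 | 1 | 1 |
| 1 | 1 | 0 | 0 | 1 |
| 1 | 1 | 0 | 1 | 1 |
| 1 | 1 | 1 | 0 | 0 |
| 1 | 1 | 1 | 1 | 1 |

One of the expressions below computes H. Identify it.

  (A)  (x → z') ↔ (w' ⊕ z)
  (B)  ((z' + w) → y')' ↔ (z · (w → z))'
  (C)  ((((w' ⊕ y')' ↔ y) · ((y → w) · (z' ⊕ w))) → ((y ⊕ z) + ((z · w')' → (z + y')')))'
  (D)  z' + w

(A) fails at (0,0,0,1): the formula yields 0, H is 1.
(B) fails at (0,0,0,0): the formula yields 0, H is 1.
(C) fails at (0,0,0,0): the formula yields 0, H is 1.
Only (D) survives; checking it on all 16 rows confirms it matches H.

D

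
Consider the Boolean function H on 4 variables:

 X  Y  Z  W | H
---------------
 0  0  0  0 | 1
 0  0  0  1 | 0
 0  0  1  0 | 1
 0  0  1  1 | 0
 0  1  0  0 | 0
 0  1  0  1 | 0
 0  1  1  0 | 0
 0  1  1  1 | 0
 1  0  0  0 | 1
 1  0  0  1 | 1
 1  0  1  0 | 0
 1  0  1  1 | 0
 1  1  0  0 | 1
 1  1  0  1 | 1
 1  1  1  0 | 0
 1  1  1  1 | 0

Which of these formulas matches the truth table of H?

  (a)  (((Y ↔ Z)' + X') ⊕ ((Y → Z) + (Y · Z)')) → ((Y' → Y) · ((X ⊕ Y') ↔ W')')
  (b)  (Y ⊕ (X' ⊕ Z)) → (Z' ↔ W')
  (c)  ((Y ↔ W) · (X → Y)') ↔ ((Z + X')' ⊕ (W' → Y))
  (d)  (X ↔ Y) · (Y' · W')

c

(a) fails at (0,0,0,1): the formula yields 1, H is 0.
(b) fails at (0,0,1,1): the formula yields 1, H is 0.
(d) fails at (1,0,0,0): the formula yields 0, H is 1.
Only (c) survives; checking it on all 16 rows confirms it matches H.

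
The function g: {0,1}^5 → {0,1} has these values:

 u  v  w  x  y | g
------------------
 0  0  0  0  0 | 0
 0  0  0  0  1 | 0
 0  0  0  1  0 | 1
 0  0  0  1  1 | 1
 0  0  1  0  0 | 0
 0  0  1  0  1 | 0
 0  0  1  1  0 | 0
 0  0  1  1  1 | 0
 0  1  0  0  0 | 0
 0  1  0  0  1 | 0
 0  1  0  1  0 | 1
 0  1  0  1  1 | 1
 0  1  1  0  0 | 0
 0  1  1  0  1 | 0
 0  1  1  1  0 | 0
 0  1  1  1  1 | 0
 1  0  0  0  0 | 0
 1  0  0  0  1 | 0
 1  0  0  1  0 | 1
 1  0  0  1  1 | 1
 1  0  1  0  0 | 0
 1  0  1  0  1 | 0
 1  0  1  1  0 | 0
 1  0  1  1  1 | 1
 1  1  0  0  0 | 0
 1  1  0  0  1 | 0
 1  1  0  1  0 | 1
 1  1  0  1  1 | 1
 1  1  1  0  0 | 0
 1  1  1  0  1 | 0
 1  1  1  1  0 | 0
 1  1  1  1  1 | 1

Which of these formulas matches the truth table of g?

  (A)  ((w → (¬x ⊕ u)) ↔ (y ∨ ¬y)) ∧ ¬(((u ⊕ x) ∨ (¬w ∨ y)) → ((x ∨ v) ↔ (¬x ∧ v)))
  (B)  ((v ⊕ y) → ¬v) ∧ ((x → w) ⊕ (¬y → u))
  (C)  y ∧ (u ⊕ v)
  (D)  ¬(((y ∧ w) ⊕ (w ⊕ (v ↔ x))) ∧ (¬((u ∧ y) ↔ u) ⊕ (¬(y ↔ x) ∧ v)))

(B) fails at (0,0,0,0,0): the formula yields 1, g is 0.
(C) fails at (0,0,0,1,0): the formula yields 0, g is 1.
(D) fails at (0,0,0,0,0): the formula yields 1, g is 0.
(A) is the remaining candidate, and it agrees with g on all 32 inputs.

A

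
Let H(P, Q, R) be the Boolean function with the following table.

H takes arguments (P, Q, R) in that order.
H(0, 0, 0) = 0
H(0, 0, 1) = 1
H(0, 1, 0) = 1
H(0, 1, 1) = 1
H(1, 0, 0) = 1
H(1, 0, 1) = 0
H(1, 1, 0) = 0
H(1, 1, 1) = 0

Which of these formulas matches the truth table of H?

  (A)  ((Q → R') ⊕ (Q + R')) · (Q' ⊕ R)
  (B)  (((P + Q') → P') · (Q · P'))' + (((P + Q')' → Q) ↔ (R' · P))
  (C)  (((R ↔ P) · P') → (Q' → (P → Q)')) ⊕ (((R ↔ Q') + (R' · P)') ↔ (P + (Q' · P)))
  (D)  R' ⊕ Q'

C

(A) disagrees with H on (0,0,1) (formula → 0, table → 1); rule it out.
(B) disagrees with H on (0,0,0) (formula → 1, table → 0); rule it out.
(D) disagrees with H on (0,1,1) (formula → 0, table → 1); rule it out.
Only (C) survives; checking it on all 8 rows confirms it matches H.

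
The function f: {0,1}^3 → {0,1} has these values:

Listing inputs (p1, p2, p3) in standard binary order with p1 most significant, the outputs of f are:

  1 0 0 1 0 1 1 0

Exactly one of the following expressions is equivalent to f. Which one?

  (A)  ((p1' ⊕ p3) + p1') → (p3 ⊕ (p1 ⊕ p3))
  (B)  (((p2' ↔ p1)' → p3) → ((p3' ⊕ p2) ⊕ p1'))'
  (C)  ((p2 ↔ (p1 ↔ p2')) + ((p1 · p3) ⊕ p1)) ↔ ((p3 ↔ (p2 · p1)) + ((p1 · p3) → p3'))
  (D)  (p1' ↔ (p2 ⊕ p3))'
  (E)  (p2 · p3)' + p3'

D

(A) disagrees with f on (0,0,0) (formula → 0, table → 1); rule it out.
(B) disagrees with f on (0,0,0) (formula → 0, table → 1); rule it out.
(C) disagrees with f on (0,0,1) (formula → 1, table → 0); rule it out.
(E) disagrees with f on (0,0,1) (formula → 1, table → 0); rule it out.
That leaves (D). Evaluating it on every row reproduces the table of f exactly.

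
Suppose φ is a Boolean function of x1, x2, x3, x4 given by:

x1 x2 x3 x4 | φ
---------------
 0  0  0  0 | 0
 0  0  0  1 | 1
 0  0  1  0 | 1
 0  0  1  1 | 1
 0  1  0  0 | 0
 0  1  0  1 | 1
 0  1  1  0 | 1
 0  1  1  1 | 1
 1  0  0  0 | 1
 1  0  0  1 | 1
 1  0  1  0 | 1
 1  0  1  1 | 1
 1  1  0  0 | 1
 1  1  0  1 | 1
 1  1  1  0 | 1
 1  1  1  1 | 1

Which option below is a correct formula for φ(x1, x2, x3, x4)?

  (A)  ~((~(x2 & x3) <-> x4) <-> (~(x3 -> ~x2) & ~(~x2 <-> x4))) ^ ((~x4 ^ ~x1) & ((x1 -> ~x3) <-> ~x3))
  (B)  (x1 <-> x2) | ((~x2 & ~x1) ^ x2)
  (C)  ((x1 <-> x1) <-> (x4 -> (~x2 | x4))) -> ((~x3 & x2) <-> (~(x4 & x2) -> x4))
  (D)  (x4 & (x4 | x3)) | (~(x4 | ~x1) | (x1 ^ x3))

D

(A) fails at (0,0,0,1): the formula yields 0, φ is 1.
(B) fails at (0,0,0,0): the formula yields 1, φ is 0.
(C) fails at (0,0,0,0): the formula yields 1, φ is 0.
That leaves (D). Evaluating it on every row reproduces the table of φ exactly.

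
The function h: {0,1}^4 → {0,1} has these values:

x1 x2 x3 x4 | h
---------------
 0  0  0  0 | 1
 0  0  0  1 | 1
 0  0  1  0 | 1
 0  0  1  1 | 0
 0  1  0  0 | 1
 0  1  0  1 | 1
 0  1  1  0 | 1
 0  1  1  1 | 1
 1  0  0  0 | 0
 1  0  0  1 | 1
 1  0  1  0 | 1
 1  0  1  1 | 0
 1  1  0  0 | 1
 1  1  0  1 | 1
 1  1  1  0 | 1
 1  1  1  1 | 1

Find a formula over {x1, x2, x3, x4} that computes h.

The 0-rows are (0,0,1,1), (1,0,0,0), (1,0,1,1). Take each as a conjunction (¬x1·¬x2·x3·x4, x1·¬x2·¬x3·¬x4, x1·¬x2·x3·x4), form their disjunction, and complement — that gives a formula that is 1 everywhere h is.

h(x1, x2, x3, x4) = ¬(((((¬x1 ∧ ¬x2) ∧ x3) ∧ x4) ∨ (((x1 ∧ ¬x2) ∧ ¬x3) ∧ ¬x4)) ∨ (((x1 ∧ ¬x2) ∧ x3) ∧ x4))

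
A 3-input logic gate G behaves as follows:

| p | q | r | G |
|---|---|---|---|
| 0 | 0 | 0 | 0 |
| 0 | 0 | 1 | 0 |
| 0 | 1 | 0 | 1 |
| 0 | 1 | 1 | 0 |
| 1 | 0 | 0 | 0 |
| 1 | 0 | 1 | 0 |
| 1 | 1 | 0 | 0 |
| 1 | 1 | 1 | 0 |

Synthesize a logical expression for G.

G(p, q, r) = (¬p ∧ q) ∧ ¬r

Only row (0,1,0) gives 1. That row's minterm ¬p·q·¬r is G directly.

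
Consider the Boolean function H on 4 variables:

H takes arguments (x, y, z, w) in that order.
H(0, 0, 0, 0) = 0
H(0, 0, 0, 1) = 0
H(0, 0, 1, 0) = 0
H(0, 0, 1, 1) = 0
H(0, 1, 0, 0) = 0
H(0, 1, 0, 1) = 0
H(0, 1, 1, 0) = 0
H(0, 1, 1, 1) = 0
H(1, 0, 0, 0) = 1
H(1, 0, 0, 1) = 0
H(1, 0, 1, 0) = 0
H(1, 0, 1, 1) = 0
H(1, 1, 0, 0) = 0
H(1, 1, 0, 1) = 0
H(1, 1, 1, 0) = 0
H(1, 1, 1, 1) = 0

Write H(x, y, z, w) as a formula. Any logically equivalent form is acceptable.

Only row (1,0,0,0) gives 1. That row's minterm x·¬y·¬z·¬w is H directly.

H(x, y, z, w) = ((x & ~y) & ~z) & ~w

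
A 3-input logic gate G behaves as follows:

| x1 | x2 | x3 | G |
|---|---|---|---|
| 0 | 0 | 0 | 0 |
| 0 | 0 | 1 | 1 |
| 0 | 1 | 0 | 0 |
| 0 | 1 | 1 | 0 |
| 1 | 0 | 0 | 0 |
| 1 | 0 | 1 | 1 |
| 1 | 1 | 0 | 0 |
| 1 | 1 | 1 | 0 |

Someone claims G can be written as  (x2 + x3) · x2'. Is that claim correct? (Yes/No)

Check the formula against G row by row:
  x1=0, x2=0, x3=0: formula gives 0, G = 0 ✓
  x1=0, x2=0, x3=1: formula gives 1, G = 1 ✓
  x1=0, x2=1, x3=0: formula gives 0, G = 0 ✓
  x1=0, x2=1, x3=1: formula gives 0, G = 0 ✓
  x1=1, x2=0, x3=0: formula gives 0, G = 0 ✓
  …and likewise for the remaining 3 rows.
No disagreement on any input; they are logically equivalent.

Yes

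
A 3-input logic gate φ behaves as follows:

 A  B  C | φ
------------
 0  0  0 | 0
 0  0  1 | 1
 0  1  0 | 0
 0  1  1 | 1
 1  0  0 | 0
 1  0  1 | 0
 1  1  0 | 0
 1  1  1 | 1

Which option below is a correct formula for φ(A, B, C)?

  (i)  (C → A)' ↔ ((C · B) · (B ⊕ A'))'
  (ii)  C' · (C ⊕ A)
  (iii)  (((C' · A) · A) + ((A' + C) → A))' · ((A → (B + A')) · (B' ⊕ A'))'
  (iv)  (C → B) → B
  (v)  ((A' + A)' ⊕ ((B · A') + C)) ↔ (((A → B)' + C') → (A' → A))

i

(ii): at (0,0,1) it gives 0, but φ = 1 — eliminated.
(iii): at (0,0,0) it gives 1, but φ = 0 — eliminated.
(iv): at (0,1,0) it gives 1, but φ = 0 — eliminated.
(v): at (0,0,0) it gives 1, but φ = 0 — eliminated.
That leaves (i). Evaluating it on every row reproduces the table of φ exactly.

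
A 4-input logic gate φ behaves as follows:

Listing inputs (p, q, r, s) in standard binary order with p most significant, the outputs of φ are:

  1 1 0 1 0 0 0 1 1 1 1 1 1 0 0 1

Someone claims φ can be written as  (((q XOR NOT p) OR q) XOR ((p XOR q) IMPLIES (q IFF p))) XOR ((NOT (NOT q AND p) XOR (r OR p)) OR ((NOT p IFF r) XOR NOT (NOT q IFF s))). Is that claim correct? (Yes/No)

Yes

Evaluate (((q XOR NOT p) OR q) XOR ((p XOR q) IMPLIES (q IFF p))) XOR ((NOT (NOT q AND p) XOR (r OR p)) OR ((NOT p IFF r) XOR NOT (NOT q IFF s))) on each row and compare to φ:
  p=0, q=0, r=0, s=0: formula gives 1, φ = 1 ✓
  p=0, q=0, r=0, s=1: formula gives 1, φ = 1 ✓
  p=0, q=0, r=1, s=0: formula gives 0, φ = 0 ✓
  p=0, q=0, r=1, s=1: formula gives 1, φ = 1 ✓
  … (the remaining 12 rows also agree.)
All 16 rows match — the expression computes φ exactly.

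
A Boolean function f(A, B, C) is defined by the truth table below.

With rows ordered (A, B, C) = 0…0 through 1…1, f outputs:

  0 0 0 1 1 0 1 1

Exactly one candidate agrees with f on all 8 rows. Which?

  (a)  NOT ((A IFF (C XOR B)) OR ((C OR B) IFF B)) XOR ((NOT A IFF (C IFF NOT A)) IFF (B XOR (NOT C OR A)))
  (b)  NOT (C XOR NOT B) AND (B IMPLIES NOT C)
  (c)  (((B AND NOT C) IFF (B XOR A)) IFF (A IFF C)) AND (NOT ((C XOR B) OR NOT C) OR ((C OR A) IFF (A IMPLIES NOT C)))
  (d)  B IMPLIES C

(a) disagrees with f on (0,0,1) (formula → 1, table → 0); rule it out.
(b) disagrees with f on (0,0,1) (formula → 1, table → 0); rule it out.
(d) disagrees with f on (0,0,0) (formula → 1, table → 0); rule it out.
(c) is the remaining candidate, and it agrees with f on all 8 inputs.

c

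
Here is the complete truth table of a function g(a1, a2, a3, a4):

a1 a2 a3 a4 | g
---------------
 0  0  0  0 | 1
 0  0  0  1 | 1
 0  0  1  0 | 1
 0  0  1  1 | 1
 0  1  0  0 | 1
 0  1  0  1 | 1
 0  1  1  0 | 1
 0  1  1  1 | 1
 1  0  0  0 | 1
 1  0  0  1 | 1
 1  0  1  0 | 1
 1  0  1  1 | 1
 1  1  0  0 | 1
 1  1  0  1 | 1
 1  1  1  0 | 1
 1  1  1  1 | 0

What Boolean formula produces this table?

Only row (1,1,1,1) gives 0. So g is 1 everywhere except there — the complement of the minterm a1·a2·a3·a4.

g(a1, a2, a3, a4) = (((a1 · a2) · a3) · a4)'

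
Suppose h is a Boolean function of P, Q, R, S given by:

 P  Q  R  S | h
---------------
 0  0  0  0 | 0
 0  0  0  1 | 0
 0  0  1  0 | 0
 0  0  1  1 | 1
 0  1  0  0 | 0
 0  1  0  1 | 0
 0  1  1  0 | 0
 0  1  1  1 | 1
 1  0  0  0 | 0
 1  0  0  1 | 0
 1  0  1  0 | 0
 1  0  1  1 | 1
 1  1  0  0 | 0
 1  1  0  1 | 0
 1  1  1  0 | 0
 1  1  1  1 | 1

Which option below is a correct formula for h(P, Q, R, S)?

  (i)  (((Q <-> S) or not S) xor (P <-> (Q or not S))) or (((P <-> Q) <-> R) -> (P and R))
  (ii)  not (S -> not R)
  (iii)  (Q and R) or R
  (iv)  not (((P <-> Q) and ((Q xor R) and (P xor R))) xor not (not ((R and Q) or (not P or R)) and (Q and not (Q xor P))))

(i) disagrees with h on (0,0,0,0) (formula → 1, table → 0); rule it out.
(iii) disagrees with h on (0,0,1,0) (formula → 1, table → 0); rule it out.
(iv) disagrees with h on (0,0,1,0) (formula → 1, table → 0); rule it out.
That leaves (ii). Evaluating it on every row reproduces the table of h exactly.

ii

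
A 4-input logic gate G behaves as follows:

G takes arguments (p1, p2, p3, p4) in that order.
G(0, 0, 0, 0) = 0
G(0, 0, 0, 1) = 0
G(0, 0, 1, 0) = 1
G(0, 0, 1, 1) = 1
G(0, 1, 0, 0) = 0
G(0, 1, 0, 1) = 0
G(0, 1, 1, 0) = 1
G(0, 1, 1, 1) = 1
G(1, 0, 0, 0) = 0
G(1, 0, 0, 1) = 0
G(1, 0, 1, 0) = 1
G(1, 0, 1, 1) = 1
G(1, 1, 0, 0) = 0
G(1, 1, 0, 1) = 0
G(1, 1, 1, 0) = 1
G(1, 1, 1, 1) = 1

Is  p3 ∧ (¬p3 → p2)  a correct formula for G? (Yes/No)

Test each input against both G and the formula:
  p1=0, p2=0, p3=0, p4=0: formula gives 0, G = 0 ✓
  p1=0, p2=0, p3=0, p4=1: formula gives 0, G = 0 ✓
  p1=0, p2=0, p3=1, p4=0: formula gives 1, G = 1 ✓
  p1=0, p2=0, p3=1, p4=1: formula gives 1, G = 1 ✓
  … (the remaining 12 rows also agree.)
All 16 rows match — the expression computes G exactly.

Yes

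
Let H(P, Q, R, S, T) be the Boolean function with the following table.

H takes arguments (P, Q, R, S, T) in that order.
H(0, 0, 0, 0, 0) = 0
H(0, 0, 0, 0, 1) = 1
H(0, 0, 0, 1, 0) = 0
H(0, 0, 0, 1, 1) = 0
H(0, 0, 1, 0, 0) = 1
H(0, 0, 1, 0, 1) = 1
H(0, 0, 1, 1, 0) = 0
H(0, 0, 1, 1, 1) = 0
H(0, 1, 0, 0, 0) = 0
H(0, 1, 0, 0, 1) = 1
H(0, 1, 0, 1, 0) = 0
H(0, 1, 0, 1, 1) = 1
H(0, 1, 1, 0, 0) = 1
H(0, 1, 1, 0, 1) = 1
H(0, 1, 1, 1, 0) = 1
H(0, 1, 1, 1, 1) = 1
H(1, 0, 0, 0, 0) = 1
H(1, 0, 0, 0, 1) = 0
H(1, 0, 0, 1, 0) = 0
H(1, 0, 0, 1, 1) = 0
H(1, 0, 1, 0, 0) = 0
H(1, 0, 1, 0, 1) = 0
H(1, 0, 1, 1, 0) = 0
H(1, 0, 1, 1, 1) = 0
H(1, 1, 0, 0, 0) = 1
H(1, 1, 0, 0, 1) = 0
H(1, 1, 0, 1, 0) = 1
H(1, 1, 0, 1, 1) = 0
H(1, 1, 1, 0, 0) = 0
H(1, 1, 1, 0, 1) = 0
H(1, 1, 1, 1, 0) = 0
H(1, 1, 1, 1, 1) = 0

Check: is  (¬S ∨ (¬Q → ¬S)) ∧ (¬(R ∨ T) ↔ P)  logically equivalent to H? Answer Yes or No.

Yes

Check the formula against H row by row:
  P=0, Q=0, R=0, S=0, T=0: formula gives 0, H = 0 ✓
  P=0, Q=0, R=0, S=0, T=1: formula gives 1, H = 1 ✓
  P=0, Q=0, R=0, S=1, T=0: formula gives 0, H = 0 ✓
  P=0, Q=0, R=0, S=1, T=1: formula gives 0, H = 0 ✓
  …and likewise for the remaining 28 rows.
Every row agrees, so the formula is equivalent.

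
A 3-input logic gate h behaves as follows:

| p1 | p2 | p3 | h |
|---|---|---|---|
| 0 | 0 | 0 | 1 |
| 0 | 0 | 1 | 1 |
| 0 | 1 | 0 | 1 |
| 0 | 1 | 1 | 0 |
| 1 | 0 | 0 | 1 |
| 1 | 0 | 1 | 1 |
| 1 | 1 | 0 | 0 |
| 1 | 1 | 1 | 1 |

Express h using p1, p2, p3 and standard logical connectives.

h(p1, p2, p3) = (((p1' · p2) · p3) + ((p1 · p2) · p3'))'

h is 0 on only 2 rows — (0,1,1), (1,1,0). Writing each as a minterm (¬p1·p2·p3, p1·p2·¬p3) and OR-ing them characterizes exactly where h=0, so h is the negation of that disjunction.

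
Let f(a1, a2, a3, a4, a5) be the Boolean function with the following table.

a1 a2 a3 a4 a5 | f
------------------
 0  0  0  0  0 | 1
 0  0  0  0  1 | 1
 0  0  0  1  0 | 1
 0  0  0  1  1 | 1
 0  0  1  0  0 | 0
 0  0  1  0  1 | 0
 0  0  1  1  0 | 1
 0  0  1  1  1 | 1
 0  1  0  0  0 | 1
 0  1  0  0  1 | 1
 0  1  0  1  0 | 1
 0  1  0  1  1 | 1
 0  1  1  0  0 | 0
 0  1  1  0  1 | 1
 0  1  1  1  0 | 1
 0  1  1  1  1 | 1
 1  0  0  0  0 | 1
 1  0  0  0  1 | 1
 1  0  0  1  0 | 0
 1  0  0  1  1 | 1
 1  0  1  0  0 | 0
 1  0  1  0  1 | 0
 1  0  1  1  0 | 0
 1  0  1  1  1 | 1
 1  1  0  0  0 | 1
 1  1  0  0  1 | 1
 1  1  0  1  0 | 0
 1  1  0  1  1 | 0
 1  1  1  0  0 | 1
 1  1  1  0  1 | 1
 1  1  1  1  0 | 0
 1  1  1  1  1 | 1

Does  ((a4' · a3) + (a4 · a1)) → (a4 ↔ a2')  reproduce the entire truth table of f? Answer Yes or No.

No

Test each input against both f and the formula:
  a1=0, a2=0, a3=0, a4=0, a5=0: formula gives 1, f = 1 ✓
  a1=0, a2=0, a3=0, a4=0, a5=1: formula gives 1, f = 1 ✓
  a1=0, a2=0, a3=0, a4=1, a5=0: formula gives 1, f = 1 ✓
  a1=0, a2=0, a3=0, a4=1, a5=1: formula gives 1, f = 1 ✓
  …
  a1=0, a2=1, a3=1, a4=0, a5=0: formula gives 1, but f = 0 ✗
Since they disagree at (0,1,1,0,0), the expression is not a correct formula for f.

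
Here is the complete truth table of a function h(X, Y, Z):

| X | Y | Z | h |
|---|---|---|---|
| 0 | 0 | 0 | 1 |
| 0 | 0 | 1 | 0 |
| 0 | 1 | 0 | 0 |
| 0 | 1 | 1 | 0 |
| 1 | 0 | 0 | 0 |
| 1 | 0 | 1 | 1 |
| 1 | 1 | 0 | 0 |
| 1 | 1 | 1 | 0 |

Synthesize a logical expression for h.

h(X, Y, Z) = ((NOT X AND NOT Y) AND NOT Z) OR ((X AND NOT Y) AND Z)

h=1 on 2 inputs: (0,0,0), (1,0,1). Reading each as a conjunction of literals (¬X·¬Y·¬Z, X·¬Y·Z) and taking the OR gives the canonical DNF.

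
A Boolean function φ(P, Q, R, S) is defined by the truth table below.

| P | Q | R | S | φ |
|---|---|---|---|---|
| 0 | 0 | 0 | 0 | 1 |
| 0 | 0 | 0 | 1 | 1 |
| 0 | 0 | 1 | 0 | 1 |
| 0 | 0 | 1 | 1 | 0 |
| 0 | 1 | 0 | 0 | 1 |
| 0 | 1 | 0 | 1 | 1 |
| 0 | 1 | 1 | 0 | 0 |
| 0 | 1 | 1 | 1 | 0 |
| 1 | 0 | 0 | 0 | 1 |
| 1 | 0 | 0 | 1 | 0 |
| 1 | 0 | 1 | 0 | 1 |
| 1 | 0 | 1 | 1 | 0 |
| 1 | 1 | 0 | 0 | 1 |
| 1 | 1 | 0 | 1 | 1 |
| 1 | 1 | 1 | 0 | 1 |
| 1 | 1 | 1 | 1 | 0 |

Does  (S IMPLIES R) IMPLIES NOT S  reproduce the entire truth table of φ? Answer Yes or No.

Evaluate (S IMPLIES R) IMPLIES NOT S on each row and compare to φ:
  P=0, Q=0, R=0, S=0: formula gives 1, φ = 1 ✓
  P=0, Q=0, R=0, S=1: formula gives 1, φ = 1 ✓
  P=0, Q=0, R=1, S=0: formula gives 1, φ = 1 ✓
  P=0, Q=0, R=1, S=1: formula gives 0, φ = 0 ✓
  …
  P=0, Q=1, R=1, S=0: formula gives 1, but φ = 0 ✗
Row (0,1,1,0) is a counterexample, so the formula is not equivalent to φ.

No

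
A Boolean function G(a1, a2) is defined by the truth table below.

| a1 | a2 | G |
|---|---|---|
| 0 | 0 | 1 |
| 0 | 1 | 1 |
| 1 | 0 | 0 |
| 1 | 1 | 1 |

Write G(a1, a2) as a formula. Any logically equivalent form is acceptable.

This is a1 → a2 (false only at 1,0).

G(a1, a2) = a1 → a2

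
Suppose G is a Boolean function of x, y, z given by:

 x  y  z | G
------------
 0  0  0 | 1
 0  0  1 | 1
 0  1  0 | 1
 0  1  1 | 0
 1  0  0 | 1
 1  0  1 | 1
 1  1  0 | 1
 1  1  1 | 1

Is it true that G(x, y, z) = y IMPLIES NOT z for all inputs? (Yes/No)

No

Test each input against both G and the formula:
  x=0, y=0, z=0: formula gives 1, G = 1 ✓
  x=0, y=0, z=1: formula gives 1, G = 1 ✓
  x=0, y=1, z=0: formula gives 1, G = 1 ✓
  x=0, y=1, z=1: formula gives 0, G = 0 ✓
  x=1, y=0, z=0: formula gives 1, G = 1 ✓
  …
  x=1, y=1, z=1: formula gives 0, but G = 1 ✗
Row (1,1,1) is a counterexample, so the formula is not equivalent to G.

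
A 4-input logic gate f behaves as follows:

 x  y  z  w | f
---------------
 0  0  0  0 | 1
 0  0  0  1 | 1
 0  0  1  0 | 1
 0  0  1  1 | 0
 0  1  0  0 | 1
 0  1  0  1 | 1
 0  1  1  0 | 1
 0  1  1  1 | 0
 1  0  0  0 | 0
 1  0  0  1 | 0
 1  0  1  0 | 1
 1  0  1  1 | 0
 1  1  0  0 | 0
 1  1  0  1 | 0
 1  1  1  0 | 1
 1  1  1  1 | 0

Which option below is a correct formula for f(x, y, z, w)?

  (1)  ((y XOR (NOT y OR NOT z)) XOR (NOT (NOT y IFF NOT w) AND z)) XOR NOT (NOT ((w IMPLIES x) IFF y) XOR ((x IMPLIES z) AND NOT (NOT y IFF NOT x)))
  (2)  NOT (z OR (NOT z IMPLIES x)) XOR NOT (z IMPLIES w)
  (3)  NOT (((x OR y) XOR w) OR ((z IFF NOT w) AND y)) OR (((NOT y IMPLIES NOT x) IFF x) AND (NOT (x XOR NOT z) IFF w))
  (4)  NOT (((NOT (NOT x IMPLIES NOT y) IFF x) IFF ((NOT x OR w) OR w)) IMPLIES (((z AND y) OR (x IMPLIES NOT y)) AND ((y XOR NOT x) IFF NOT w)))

(1) fails at (0,0,0,1): the formula yields 0, f is 1.
(3) fails at (0,0,0,1): the formula yields 0, f is 1.
(4) fails at (0,0,0,0): the formula yields 0, f is 1.
That leaves (2). Evaluating it on every row reproduces the table of f exactly.

2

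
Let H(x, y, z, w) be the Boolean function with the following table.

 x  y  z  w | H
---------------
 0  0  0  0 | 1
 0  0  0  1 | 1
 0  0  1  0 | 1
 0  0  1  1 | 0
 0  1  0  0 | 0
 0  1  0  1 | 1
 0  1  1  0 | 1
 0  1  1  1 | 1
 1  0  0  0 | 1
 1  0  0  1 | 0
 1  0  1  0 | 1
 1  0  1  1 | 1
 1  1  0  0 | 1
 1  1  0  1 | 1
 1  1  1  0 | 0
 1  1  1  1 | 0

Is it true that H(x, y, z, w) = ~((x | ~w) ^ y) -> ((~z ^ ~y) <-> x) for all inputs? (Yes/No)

Check the formula against H row by row:
  x=0, y=0, z=0, w=0: formula gives 1, H = 1 ✓
  x=0, y=0, z=0, w=1: formula gives 1, H = 1 ✓
  x=0, y=0, z=1, w=0: formula gives 1, H = 1 ✓
  x=0, y=0, z=1, w=1: formula gives 0, H = 0 ✓
  …
  x=1, y=0, z=0, w=1: formula gives 1, but H = 0 ✗
Since they disagree at (1,0,0,1), the expression is not a correct formula for H.

No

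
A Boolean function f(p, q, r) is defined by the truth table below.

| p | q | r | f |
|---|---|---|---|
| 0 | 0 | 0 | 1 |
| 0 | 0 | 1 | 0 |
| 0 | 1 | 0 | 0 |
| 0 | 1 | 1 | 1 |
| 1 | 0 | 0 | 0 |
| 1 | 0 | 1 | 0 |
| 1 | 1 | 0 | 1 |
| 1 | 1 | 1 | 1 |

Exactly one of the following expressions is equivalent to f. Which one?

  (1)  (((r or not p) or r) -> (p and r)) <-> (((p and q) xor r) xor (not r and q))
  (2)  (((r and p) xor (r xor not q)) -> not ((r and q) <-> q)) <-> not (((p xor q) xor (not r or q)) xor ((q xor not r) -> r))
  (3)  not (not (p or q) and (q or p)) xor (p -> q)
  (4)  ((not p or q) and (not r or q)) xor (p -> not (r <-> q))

2

(1) disagrees with f on (0,1,1) (formula → 0, table → 1); rule it out.
(3) disagrees with f on (0,0,0) (formula → 0, table → 1); rule it out.
(4) disagrees with f on (0,0,0) (formula → 0, table → 1); rule it out.
Only (2) survives; checking it on all 8 rows confirms it matches f.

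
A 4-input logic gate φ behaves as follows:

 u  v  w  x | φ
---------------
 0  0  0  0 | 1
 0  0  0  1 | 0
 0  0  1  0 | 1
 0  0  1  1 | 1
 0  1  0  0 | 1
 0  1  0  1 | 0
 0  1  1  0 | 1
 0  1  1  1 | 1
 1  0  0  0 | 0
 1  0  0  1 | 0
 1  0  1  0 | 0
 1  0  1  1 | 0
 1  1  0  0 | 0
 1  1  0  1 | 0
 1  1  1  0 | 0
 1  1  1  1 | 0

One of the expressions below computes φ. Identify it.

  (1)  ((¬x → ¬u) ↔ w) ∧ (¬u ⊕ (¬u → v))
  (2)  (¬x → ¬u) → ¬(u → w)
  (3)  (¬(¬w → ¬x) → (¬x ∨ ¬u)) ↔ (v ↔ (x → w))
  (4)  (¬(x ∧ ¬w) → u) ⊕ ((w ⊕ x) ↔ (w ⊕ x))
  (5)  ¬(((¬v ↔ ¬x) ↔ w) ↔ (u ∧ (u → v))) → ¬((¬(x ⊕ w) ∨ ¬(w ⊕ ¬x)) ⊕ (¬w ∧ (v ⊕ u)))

4

(1): at (0,0,0,0) it gives 0, but φ = 1 — eliminated.
(2): at (0,0,0,0) it gives 0, but φ = 1 — eliminated.
(3): at (0,0,0,0) it gives 0, but φ = 1 — eliminated.
(5): at (0,0,1,0) it gives 0, but φ = 1 — eliminated.
(4) is the remaining candidate, and it agrees with φ on all 16 inputs.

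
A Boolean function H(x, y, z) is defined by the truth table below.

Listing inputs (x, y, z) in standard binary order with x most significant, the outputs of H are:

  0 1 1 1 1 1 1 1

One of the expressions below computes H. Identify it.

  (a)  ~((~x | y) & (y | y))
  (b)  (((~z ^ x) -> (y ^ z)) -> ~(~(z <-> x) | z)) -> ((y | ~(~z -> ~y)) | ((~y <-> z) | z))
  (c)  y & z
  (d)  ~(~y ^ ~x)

b

(a): at (0,0,0) it gives 1, but H = 0 — eliminated.
(c): at (0,0,1) it gives 0, but H = 1 — eliminated.
(d): at (0,0,0) it gives 1, but H = 0 — eliminated.
Only (b) survives; checking it on all 8 rows confirms it matches H.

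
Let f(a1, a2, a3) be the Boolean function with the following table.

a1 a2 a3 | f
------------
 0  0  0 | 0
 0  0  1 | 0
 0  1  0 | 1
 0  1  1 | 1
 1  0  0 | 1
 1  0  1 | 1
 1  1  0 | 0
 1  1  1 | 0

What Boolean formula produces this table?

f=1 on 4 inputs: (0,1,0), (0,1,1), (1,0,0), (1,0,1). Reading each as a conjunction of literals (¬a1·a2·¬a3, ¬a1·a2·a3, a1·¬a2·¬a3, a1·¬a2·a3) and taking the OR gives the canonical DNF.

f(a1, a2, a3) = ((((¬a1 ∧ a2) ∧ ¬a3) ∨ ((¬a1 ∧ a2) ∧ a3)) ∨ ((a1 ∧ ¬a2) ∧ ¬a3)) ∨ ((a1 ∧ ¬a2) ∧ a3)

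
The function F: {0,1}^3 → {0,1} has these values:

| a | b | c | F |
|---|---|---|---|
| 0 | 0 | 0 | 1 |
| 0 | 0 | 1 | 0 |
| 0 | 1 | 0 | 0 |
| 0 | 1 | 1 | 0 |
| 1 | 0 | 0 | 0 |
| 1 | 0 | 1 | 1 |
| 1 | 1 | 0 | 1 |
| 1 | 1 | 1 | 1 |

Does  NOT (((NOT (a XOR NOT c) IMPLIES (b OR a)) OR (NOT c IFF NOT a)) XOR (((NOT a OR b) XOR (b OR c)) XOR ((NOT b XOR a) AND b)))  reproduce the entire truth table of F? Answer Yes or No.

Check the formula against F row by row:
  a=0, b=0, c=0: formula gives 1, F = 1 ✓
  a=0, b=0, c=1: formula gives 1, but F = 0 ✗
Since they disagree at (0,0,1), the expression is not a correct formula for F.

No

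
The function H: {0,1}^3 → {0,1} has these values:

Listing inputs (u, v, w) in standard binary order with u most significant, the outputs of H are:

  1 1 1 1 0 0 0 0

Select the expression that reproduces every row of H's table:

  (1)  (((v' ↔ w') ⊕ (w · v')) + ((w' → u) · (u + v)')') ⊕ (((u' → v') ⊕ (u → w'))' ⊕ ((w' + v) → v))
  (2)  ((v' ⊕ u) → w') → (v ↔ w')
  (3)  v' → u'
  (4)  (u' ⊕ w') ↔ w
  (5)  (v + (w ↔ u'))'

(1) fails at (0,0,0): the formula yields 0, H is 1.
(2) fails at (0,0,0): the formula yields 0, H is 1.
(3) fails at (1,1,0): the formula yields 1, H is 0.
(5) fails at (0,0,1): the formula yields 0, H is 1.
That leaves (4). Evaluating it on every row reproduces the table of H exactly.

4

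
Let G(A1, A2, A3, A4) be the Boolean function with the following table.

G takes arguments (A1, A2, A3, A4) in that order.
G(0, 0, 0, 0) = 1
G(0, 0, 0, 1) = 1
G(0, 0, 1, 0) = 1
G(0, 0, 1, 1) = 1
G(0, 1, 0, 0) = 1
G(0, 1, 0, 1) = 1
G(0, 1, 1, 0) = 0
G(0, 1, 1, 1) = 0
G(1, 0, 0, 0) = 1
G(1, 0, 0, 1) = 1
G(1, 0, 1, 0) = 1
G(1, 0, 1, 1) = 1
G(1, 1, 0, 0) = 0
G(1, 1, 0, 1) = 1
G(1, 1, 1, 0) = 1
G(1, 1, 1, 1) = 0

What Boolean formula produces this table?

G(A1, A2, A3, A4) = not ((((((not A1 and A2) and A3) and not A4) or (((not A1 and A2) and A3) and A4)) or (((A1 and A2) and not A3) and not A4)) or (((A1 and A2) and A3) and A4))

G is 0 on only 4 rows — (0,1,1,0), (0,1,1,1), (1,1,0,0), (1,1,1,1). Writing each as a minterm (¬A1·A2·A3·¬A4, ¬A1·A2·A3·A4, A1·A2·¬A3·¬A4, A1·A2·A3·A4) and OR-ing them characterizes exactly where G=0, so G is the negation of that disjunction.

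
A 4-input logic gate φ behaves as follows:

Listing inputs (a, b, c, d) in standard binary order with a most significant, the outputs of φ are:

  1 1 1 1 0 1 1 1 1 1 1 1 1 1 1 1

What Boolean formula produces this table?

φ(a, b, c, d) = ¬(((¬a ∧ b) ∧ ¬c) ∧ ¬d)

φ is 0 on exactly one input, (0,1,0,0), whose minterm is ¬a·b·¬c·¬d. So φ is the negation of that single conjunction.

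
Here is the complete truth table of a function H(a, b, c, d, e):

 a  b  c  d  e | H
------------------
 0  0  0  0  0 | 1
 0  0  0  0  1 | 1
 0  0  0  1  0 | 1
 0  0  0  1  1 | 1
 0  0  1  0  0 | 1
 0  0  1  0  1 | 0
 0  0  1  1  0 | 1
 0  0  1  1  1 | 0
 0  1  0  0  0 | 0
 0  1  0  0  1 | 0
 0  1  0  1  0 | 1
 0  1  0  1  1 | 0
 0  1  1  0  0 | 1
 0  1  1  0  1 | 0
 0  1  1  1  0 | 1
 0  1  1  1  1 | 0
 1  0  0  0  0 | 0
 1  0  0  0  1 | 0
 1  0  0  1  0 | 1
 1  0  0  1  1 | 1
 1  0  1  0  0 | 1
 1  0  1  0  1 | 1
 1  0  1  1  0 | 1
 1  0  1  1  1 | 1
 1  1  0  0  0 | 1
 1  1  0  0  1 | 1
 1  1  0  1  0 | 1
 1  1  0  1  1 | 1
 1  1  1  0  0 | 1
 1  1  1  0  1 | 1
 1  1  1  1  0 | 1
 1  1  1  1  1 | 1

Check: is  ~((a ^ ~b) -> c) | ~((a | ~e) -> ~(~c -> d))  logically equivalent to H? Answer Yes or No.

Yes

Evaluate ~((a ^ ~b) -> c) | ~((a | ~e) -> ~(~c -> d)) on each row and compare to H:
  a=0, b=0, c=0, d=0, e=0: formula gives 1, H = 1 ✓
  a=0, b=0, c=0, d=0, e=1: formula gives 1, H = 1 ✓
  a=0, b=0, c=0, d=1, e=0: formula gives 1, H = 1 ✓
  a=0, b=0, c=0, d=1, e=1: formula gives 1, H = 1 ✓
  … (the remaining 28 rows also agree.)
All 32 rows match — the expression computes H exactly.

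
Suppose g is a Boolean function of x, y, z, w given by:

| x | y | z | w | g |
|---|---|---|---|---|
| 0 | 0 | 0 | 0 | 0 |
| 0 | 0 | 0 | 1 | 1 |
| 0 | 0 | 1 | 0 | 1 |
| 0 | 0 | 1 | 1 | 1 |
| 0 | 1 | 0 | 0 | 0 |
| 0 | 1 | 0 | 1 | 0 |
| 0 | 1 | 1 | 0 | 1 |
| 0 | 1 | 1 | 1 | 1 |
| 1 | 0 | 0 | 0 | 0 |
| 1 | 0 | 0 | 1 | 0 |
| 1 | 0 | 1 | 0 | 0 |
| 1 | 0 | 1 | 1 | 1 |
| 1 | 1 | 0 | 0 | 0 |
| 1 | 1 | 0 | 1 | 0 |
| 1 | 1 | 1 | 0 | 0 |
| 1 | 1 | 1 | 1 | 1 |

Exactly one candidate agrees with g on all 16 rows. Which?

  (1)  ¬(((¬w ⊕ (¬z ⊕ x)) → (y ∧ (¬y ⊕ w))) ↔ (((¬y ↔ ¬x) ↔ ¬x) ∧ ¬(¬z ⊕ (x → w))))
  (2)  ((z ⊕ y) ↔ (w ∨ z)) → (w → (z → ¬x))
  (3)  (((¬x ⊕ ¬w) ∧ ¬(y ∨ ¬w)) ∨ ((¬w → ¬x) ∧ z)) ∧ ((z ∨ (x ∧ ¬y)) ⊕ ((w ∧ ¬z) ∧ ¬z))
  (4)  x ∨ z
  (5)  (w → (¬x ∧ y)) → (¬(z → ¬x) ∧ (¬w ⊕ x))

3

(1): at (0,0,1,0) it gives 0, but g = 1 — eliminated.
(2): at (0,0,0,0) it gives 1, but g = 0 — eliminated.
(4): at (0,0,0,1) it gives 0, but g = 1 — eliminated.
(5): at (0,0,1,0) it gives 0, but g = 1 — eliminated.
Only (3) survives; checking it on all 16 rows confirms it matches g.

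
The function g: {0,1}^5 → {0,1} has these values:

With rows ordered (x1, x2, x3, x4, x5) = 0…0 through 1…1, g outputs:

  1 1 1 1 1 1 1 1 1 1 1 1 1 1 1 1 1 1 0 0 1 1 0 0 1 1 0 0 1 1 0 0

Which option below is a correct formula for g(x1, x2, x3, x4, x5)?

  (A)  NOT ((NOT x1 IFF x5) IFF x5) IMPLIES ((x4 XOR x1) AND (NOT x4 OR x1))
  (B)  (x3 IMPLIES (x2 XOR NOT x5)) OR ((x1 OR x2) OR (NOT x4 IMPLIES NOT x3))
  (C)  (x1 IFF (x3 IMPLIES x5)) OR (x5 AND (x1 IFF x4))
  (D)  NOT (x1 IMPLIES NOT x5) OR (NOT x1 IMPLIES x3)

(B) disagrees with g on (0,0,1,0,1) (formula → 0, table → 1); rule it out.
(C) disagrees with g on (0,0,0,0,0) (formula → 0, table → 1); rule it out.
(D) disagrees with g on (0,0,0,0,0) (formula → 0, table → 1); rule it out.
That leaves (A). Evaluating it on every row reproduces the table of g exactly.

A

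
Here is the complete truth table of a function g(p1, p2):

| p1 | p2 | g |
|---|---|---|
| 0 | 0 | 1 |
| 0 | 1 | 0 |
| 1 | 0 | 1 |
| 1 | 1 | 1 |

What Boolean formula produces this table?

g(p1, p2) = p2 -> p1

This is p2 → p1 (false only at 0,1).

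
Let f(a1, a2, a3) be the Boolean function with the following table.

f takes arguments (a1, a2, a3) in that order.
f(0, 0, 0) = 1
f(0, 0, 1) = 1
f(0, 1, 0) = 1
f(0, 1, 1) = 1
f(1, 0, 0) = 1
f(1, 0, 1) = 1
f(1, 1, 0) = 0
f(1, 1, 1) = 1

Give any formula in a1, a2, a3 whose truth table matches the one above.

Only row (1,1,0) gives 0. So f is 1 everywhere except there — the complement of the minterm a1·a2·¬a3.

f(a1, a2, a3) = ¬((a1 ∧ a2) ∧ ¬a3)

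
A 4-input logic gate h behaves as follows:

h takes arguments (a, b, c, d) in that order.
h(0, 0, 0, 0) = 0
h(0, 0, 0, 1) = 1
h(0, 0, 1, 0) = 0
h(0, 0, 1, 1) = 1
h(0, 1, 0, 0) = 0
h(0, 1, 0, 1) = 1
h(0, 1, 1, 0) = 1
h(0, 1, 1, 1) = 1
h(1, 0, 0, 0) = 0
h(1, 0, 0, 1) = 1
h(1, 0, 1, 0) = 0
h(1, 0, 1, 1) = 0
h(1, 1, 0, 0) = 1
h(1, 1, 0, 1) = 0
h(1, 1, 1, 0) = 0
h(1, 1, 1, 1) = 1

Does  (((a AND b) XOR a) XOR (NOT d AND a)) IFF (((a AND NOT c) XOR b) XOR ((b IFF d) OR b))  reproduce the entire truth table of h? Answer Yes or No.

Test each input against both h and the formula:
  a=0, b=0, c=0, d=0: formula gives 0, h = 0 ✓
  a=0, b=0, c=0, d=1: formula gives 1, h = 1 ✓
  a=0, b=0, c=1, d=0: formula gives 0, h = 0 ✓
  a=0, b=0, c=1, d=1: formula gives 1, h = 1 ✓
  a=0, b=1, c=0, d=0: formula gives 1, but h = 0 ✗
Row (0,1,0,0) is a counterexample, so the formula is not equivalent to h.

No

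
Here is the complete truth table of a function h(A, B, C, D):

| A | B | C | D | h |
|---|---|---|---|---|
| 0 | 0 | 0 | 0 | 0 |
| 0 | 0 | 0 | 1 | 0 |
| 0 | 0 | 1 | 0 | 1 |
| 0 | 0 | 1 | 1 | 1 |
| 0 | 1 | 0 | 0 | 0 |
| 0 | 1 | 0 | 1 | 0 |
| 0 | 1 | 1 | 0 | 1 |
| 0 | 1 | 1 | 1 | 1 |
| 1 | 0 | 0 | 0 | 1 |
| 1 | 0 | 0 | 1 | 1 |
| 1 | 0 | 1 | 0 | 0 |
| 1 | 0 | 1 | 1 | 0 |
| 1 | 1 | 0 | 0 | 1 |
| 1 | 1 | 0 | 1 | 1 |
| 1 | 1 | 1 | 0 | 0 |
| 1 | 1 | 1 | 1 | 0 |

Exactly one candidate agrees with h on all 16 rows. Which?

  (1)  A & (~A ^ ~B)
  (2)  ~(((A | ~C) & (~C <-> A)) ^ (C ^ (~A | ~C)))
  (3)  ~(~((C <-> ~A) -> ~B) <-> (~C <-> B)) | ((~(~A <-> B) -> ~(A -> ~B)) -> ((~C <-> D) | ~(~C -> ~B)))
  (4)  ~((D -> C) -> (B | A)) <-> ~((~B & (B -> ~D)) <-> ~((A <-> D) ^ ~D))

(1): at (0,0,1,0) it gives 0, but h = 1 — eliminated.
(3): at (0,0,0,0) it gives 1, but h = 0 — eliminated.
(4): at (0,0,0,1) it gives 1, but h = 0 — eliminated.
Only (2) survives; checking it on all 16 rows confirms it matches h.

2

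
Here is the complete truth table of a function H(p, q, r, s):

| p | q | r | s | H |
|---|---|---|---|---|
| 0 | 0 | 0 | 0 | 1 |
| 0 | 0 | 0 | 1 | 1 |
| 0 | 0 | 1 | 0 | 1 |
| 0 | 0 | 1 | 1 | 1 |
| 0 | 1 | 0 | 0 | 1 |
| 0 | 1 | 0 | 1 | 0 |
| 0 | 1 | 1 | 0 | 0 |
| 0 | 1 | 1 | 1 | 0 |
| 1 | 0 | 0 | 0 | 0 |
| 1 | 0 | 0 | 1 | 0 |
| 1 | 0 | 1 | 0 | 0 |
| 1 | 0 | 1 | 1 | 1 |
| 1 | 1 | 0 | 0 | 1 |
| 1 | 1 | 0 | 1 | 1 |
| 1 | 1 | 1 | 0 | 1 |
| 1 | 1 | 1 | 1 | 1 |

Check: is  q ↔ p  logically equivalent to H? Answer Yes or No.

Check the formula against H row by row:
  p=0, q=0, r=0, s=0: formula gives 1, H = 1 ✓
  p=0, q=0, r=0, s=1: formula gives 1, H = 1 ✓
  p=0, q=0, r=1, s=0: formula gives 1, H = 1 ✓
  p=0, q=0, r=1, s=1: formula gives 1, H = 1 ✓
  p=0, q=1, r=0, s=0: formula gives 0, but H = 1 ✗
A single disagreement suffices: at (0,1,0,0) they differ, so the formula does not compute H.

No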